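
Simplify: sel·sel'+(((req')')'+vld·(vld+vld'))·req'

sel·sel'+(((req')')'+vld·(vld+vld'))·req'
= sel·sel'+(req'+vld·(vld+vld'))·req'
= (req'+vld·(vld+vld'))·req'
= (req'+vld)·req'
= req'

req'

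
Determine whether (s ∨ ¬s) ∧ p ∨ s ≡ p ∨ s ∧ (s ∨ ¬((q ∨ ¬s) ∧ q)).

Yes

E1: (s ∨ ¬s) ∧ p ∨ s
    = p ∨ s
E2: p ∨ s ∧ (s ∨ ¬((q ∨ ¬s) ∧ q))
    = p ∨ s ∧ (s ∨ ¬q)
    = p ∨ s
Both reduce to p ∨ s, so they are equivalent.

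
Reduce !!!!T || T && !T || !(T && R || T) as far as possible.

!!!!T || T && !T || !(T && R || T)
= !!!!T || T && !T || !T   (absorption)
= !!T || T && !T || !T   (double negation)
= T || T && !T || !T   (double negation)
= T || !T   (complement / identity)
= true   (complement)

true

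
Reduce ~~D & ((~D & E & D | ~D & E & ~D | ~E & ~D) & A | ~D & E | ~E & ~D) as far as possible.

~~D & ((~D & E & D | ~D & E & ~D | ~E & ~D) & A | ~D & E | ~E & ~D)
= ~~D & ((~D & E | ~E & ~D) & A | ~D & E | ~E & ~D)
= ~~D & (~D & E | ~E & ~D)
= ~~D & ~D
= D & ~D
= 0

0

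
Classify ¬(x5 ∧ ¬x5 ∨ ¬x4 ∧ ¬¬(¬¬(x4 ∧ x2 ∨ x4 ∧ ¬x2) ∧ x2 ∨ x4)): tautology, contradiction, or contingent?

¬(x5 ∧ ¬x5 ∨ ¬x4 ∧ ¬¬(¬¬(x4 ∧ x2 ∨ x4 ∧ ¬x2) ∧ x2 ∨ x4))
= ¬(¬x4 ∧ ¬¬(¬¬(x4 ∧ x2 ∨ x4 ∧ ¬x2) ∧ x2 ∨ x4))   — complement / identity
= x4 ∨ ¬(¬¬(x4 ∧ x2 ∨ x4 ∧ ¬x2) ∧ x2 ∨ x4)   — De Morgan
= x4 ∨ ¬(¬¬x4 ∧ x2 ∨ x4)   — distribution
= x4 ∨ ¬(x4 ∧ x2 ∨ x4)   — double negation
= x4 ∨ ¬x4   — absorption
= True   — complement

tautology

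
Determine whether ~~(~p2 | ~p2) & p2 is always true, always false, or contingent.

always false

~~(~p2 | ~p2) & p2
= ~~~p2 & p2
= ~p2 & p2
= 0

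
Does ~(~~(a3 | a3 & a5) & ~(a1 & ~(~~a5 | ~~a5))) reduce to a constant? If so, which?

no

~(~~(a3 | a3 & a5) & ~(a1 & ~(~~a5 | ~~a5)))
= ~(~~(a3 | a3 & a5) & ~(a1 & ~~~a5))   — idempotence
= ~(~~a3 & ~(a1 & ~~~a5))   — absorption
= ~a3 | a1 & ~~~a5   — De Morgan
= ~a3 | a1 & ~a5   — double negation
This depends on a1, a3, a5, so it is not a constant.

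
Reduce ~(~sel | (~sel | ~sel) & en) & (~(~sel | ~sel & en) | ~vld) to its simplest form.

sel

~(~sel | (~sel | ~sel) & en) & (~(~sel | ~sel & en) | ~vld)
= ~(~sel | ~sel & en) & (~(~sel | ~sel & en) | ~vld)   [idempotence]
= ~(~sel | ~sel & en)   [absorption]
= ~~sel   [absorption]
= sel   [double negation]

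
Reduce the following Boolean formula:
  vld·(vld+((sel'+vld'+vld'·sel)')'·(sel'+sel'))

vld

vld·(vld+((sel'+vld'+vld'·sel)')'·(sel'+sel'))
= vld·(vld+((sel'+vld'+vld'·sel)')'·sel')
= vld·(vld+((sel'+vld')')'·sel')
= vld·(vld+(sel'+vld')·sel')
= vld·(vld+sel')
= vld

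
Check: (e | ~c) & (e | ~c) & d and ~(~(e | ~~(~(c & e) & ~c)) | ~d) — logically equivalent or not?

Yes

E1: (e | ~c) & (e | ~c) & d
    = (e | ~c) & d   — idempotence
E2: ~(~(e | ~~(~(c & e) & ~c)) | ~d)
    = ~(~(e | ~(c & e | c)) | ~d)   — De Morgan
    = (e | ~(c & e | c)) & d   — De Morgan
    = (e | ~c) & d   — absorption
Both reduce to (e | ~c) & d, so they are equivalent.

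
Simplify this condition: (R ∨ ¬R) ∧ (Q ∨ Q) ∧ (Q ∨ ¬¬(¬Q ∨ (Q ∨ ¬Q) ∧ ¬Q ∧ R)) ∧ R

Q ∧ R

(R ∨ ¬R) ∧ (Q ∨ Q) ∧ (Q ∨ ¬¬(¬Q ∨ (Q ∨ ¬Q) ∧ ¬Q ∧ R)) ∧ R
= (R ∨ ¬R) ∧ (Q ∨ Q) ∧ (Q ∨ ¬¬(¬Q ∨ ¬Q ∧ R)) ∧ R   (complement / identity)
= (R ∨ ¬R) ∧ (Q ∨ Q) ∧ (Q ∨ ¬Q ∨ ¬Q ∧ R) ∧ R   (double negation)
= (R ∨ ¬R) ∧ (Q ∨ Q) ∧ (Q ∨ ¬Q) ∧ R   (absorption)
= (R ∨ ¬R) ∧ (Q ∨ Q) ∧ R   (complement / identity)
= (Q ∨ Q) ∧ R   (complement / identity)
= Q ∧ R   (idempotence)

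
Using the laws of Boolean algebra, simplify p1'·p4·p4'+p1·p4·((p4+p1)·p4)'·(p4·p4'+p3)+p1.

p1

p1'·p4·p4'+p1·p4·((p4+p1)·p4)'·(p4·p4'+p3)+p1
= p1'·p4·p4'+p1·p4·p4'·(p4·p4'+p3)+p1   (absorption)
= p1'·p4·p4'+p1·p4·p4'+p1   (absorption)
= p4·p4'+p1   (distribution)
= p1   (complement / identity)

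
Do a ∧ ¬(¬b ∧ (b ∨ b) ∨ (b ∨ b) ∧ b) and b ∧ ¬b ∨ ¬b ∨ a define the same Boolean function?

E1: a ∧ ¬(¬b ∧ (b ∨ b) ∨ (b ∨ b) ∧ b)
    = a ∧ ¬(b ∨ b)   (distribution)
    = a ∧ ¬b   (idempotence)
E2: b ∧ ¬b ∨ ¬b ∨ a
    = ¬b ∨ a   (complement / identity)
These differ: at a=0, b=0, E1 = 0 but E2 = 1.

No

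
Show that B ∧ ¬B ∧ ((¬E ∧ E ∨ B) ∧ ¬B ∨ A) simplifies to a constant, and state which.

False

B ∧ ¬B ∧ ((¬E ∧ E ∨ B) ∧ ¬B ∨ A)
= B ∧ ¬B ∧ (B ∧ ¬B ∨ A)
= B ∧ ¬B
= False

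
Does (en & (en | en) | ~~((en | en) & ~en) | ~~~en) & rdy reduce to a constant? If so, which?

(en & (en | en) | ~~((en | en) & ~en) | ~~~en) & rdy
= (en & (en | en) | (en | en) & ~en | ~~~en) & rdy   [double negation]
= (en & (en | en) | (en | en) & ~en | ~en) & rdy   [double negation]
= (en | en | ~en) & rdy   [distribution]
= (en | ~en) & rdy   [idempotence]
= rdy   [complement / identity]
This depends on rdy, so it is not a constant.

no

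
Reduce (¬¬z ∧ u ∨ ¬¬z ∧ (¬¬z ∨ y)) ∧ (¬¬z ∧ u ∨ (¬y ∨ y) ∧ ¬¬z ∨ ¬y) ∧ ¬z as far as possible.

(¬¬z ∧ u ∨ ¬¬z ∧ (¬¬z ∨ y)) ∧ (¬¬z ∧ u ∨ (¬y ∨ y) ∧ ¬¬z ∨ ¬y) ∧ ¬z
= (¬¬z ∧ u ∨ ¬¬z ∧ (¬¬z ∨ y)) ∧ (¬¬z ∧ u ∨ ¬¬z ∨ ¬y) ∧ ¬z
= (¬¬z ∧ u ∨ ¬¬z) ∧ (¬¬z ∧ u ∨ ¬¬z ∨ ¬y) ∧ ¬z
= (¬¬z ∧ u ∨ ¬¬z) ∧ ¬z
= ¬¬z ∧ ¬z
= z ∧ ¬z
= False

False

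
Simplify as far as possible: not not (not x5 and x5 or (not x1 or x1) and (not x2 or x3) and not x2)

not not (not x5 and x5 or (not x1 or x1) and (not x2 or x3) and not x2)
= not not ((not x1 or x1) and (not x2 or x3) and not x2)
= not not ((not x2 or x3) and not x2)
= not not not x2
= not x2

not x2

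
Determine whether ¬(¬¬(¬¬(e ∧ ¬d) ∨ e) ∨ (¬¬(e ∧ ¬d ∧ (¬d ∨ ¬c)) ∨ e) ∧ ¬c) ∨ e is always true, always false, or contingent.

always true

¬(¬¬(¬¬(e ∧ ¬d) ∨ e) ∨ (¬¬(e ∧ ¬d ∧ (¬d ∨ ¬c)) ∨ e) ∧ ¬c) ∨ e
= ¬(¬¬(¬¬(e ∧ ¬d) ∨ e) ∨ (¬¬(e ∧ ¬d) ∨ e) ∧ ¬c) ∨ e   [absorption]
= ¬(¬¬(e ∧ ¬d) ∨ e ∨ (¬¬(e ∧ ¬d) ∨ e) ∧ ¬c) ∨ e   [double negation]
= ¬(¬¬(e ∧ ¬d) ∨ e) ∨ e   [absorption]
= ¬(e ∧ ¬d ∨ e) ∨ e   [double negation]
= ¬e ∨ e   [absorption]
= True   [complement]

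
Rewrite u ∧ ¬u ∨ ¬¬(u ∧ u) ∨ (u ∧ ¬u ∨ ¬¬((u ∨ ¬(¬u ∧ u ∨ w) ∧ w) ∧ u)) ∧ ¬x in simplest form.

u

u ∧ ¬u ∨ ¬¬(u ∧ u) ∨ (u ∧ ¬u ∨ ¬¬((u ∨ ¬(¬u ∧ u ∨ w) ∧ w) ∧ u)) ∧ ¬x
= u ∧ ¬u ∨ ¬¬(u ∧ u) ∨ (u ∧ ¬u ∨ ¬¬((u ∨ ¬w ∧ w) ∧ u)) ∧ ¬x   — complement / identity
= u ∧ ¬u ∨ ¬¬(u ∧ u) ∨ (u ∧ ¬u ∨ ¬¬(u ∧ u)) ∧ ¬x   — complement / identity
= u ∧ ¬u ∨ ¬¬(u ∧ u)   — absorption
= u ∧ ¬u ∨ u ∧ u   — double negation
= u   — distribution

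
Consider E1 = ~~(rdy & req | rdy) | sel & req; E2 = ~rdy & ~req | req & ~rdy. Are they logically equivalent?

No

E1: ~~(rdy & req | rdy) | sel & req
    = rdy & req | rdy | sel & req   — double negation
    = rdy | sel & req   — absorption
E2: ~rdy & ~req | req & ~rdy
    = ~rdy   — distribution
These differ: at rdy=1, req=0, sel=1, E1 = 1 but E2 = 0.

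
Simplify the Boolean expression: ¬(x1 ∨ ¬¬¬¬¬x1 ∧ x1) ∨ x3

¬(x1 ∨ ¬¬¬¬¬x1 ∧ x1) ∨ x3
= ¬(x1 ∨ ¬¬¬x1 ∧ x1) ∨ x3
= ¬(x1 ∨ ¬x1 ∧ x1) ∨ x3
= ¬x1 ∨ x3

¬x1 ∨ x3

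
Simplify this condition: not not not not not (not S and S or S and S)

not S

not not not not not (not S and S or S and S)
= not not not (not S and S or S and S)   [double negation]
= not not not S   [distribution]
= not S   [double negation]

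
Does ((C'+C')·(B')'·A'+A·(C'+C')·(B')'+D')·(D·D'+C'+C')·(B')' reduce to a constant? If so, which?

((C'+C')·(B')'·A'+A·(C'+C')·(B')'+D')·(D·D'+C'+C')·(B')'
= ((C'+C')·(B')'+D')·(D·D'+C'+C')·(B')'   (distribution)
= ((C'+C')·(B')'+D')·(C'+C')·(B')'   (complement / identity)
= (C'+C')·(B')'   (absorption)
= (C'+C')·B   (double negation)
= C'·B   (idempotence)
This depends on B, C, so it is not a constant.

no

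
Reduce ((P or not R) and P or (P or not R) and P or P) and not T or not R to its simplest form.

((P or not R) and P or (P or not R) and P or P) and not T or not R
= ((P or not R) and P or P) and not T or not R   [idempotence]
= (P or P) and not T or not R   [absorption]
= P and not T or not R   [idempotence]

P and not T or not R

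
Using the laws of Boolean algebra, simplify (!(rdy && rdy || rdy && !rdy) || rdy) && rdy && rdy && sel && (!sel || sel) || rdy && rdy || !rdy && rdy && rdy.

(!(rdy && rdy || rdy && !rdy) || rdy) && rdy && rdy && sel && (!sel || sel) || rdy && rdy || !rdy && rdy && rdy
= (!rdy || rdy) && rdy && rdy && sel && (!sel || sel) || rdy && rdy || !rdy && rdy && rdy
= rdy && rdy && sel && (!sel || sel) || rdy && rdy || !rdy && rdy && rdy
= rdy && rdy && sel || rdy && rdy || !rdy && rdy && rdy
= rdy && rdy && sel || rdy && rdy || !rdy && rdy
= rdy && rdy || !rdy && rdy
= rdy

rdy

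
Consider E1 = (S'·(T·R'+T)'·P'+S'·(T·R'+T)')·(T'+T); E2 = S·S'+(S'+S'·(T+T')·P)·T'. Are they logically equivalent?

Yes

E1: (S'·(T·R'+T)'·P'+S'·(T·R'+T)')·(T'+T)
    = S'·(T·R'+T)'·P'+S'·(T·R'+T)'   (complement / identity)
    = S'·(T·R'+T)'   (absorption)
    = S'·T'   (absorption)
E2: S·S'+(S'+S'·(T+T')·P)·T'
    = S·S'+(S'+S'·P)·T'   (complement / identity)
    = S·S'+S'·T'   (absorption)
    = S'·T'   (complement / identity)
Both reduce to S'·T', so they are equivalent.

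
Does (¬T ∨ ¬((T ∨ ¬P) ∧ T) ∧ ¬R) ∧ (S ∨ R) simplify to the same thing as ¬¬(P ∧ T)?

E1: (¬T ∨ ¬((T ∨ ¬P) ∧ T) ∧ ¬R) ∧ (S ∨ R)
    = (¬T ∨ ¬T ∧ ¬R) ∧ (S ∨ R)   [absorption]
    = ¬T ∧ (S ∨ R)   [absorption]
E2: ¬¬(P ∧ T)
    = P ∧ T   [double negation]
These differ: at P=0, R=0, S=1, T=0, E1 = 1 but E2 = 0.

No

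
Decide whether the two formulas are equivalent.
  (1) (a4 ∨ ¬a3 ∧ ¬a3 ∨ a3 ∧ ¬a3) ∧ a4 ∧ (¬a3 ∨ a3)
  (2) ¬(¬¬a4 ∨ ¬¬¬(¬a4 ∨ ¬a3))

No

E1: (a4 ∨ ¬a3 ∧ ¬a3 ∨ a3 ∧ ¬a3) ∧ a4 ∧ (¬a3 ∨ a3)
    = (a4 ∨ ¬a3) ∧ a4 ∧ (¬a3 ∨ a3)   [distribution]
    = (a4 ∨ ¬a3) ∧ a4   [complement / identity]
    = a4   [absorption]
E2: ¬(¬¬a4 ∨ ¬¬¬(¬a4 ∨ ¬a3))
    = ¬(¬¬a4 ∨ ¬(¬a4 ∨ ¬a3))   [double negation]
    = ¬a4 ∧ (¬a4 ∨ ¬a3)   [De Morgan]
    = ¬a4   [absorption]
These differ: at a3=0, a4=0, E1 = 0 but E2 = 1.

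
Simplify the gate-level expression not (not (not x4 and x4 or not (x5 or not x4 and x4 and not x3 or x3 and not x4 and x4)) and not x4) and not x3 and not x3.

(not x5 or x4) and not x3

not (not (not x4 and x4 or not (x5 or not x4 and x4 and not x3 or x3 and not x4 and x4)) and not x4) and not x3 and not x3
= not (not not (x5 or not x4 and x4 and not x3 or x3 and not x4 and x4) and not x4) and not x3 and not x3   (complement / identity)
= not (not not (x5 or not x4 and x4) and not x4) and not x3 and not x3   (distribution)
= not (not not x5 and not x4) and not x3 and not x3   (complement / identity)
= (not x5 or x4) and not x3 and not x3   (De Morgan)
= (not x5 or x4) and not x3   (idempotence)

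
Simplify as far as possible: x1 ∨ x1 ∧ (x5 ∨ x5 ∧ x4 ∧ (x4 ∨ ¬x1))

x1 ∨ x1 ∧ (x5 ∨ x5 ∧ x4 ∧ (x4 ∨ ¬x1))
= x1 ∨ x1 ∧ (x5 ∨ x5 ∧ x4)   (absorption)
= x1 ∨ x1 ∧ x5   (absorption)
= x1   (absorption)

x1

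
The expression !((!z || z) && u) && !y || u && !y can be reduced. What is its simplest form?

!((!z || z) && u) && !y || u && !y
= !u && !y || u && !y   — complement / identity
= !y && (!u || u)   — distribution
= !y   — complement / identity

!y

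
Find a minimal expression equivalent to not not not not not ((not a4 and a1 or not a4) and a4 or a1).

not not not not not ((not a4 and a1 or not a4) and a4 or a1)
= not not not not not (not a4 and a4 or a1)   — absorption
= not not not not not a1   — complement / identity
= not not not a1   — double negation
= not a1   — double negation

not a1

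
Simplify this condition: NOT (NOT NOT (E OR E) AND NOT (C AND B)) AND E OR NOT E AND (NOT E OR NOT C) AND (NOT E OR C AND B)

NOT (NOT NOT (E OR E) AND NOT (C AND B)) AND E OR NOT E AND (NOT E OR NOT C) AND (NOT E OR C AND B)
= NOT (NOT NOT E AND NOT (C AND B)) AND E OR NOT E AND (NOT E OR NOT C) AND (NOT E OR C AND B)
= (NOT E OR C AND B) AND E OR NOT E AND (NOT E OR NOT C) AND (NOT E OR C AND B)
= (NOT E OR C AND B) AND E OR NOT E AND (NOT E OR C AND B)
= NOT E OR C AND B

NOT E OR C AND B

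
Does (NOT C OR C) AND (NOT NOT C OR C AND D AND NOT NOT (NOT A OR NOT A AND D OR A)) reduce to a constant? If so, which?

no

(NOT C OR C) AND (NOT NOT C OR C AND D AND NOT NOT (NOT A OR NOT A AND D OR A))
= (NOT C OR C) AND (NOT NOT C OR C AND D AND NOT NOT (NOT A OR A))
= (NOT C OR C) AND (NOT NOT C OR C AND D AND (NOT A OR A))
= (NOT C OR C) AND (NOT NOT C OR C AND D)
= (NOT C OR C) AND (C OR C AND D)
= (NOT C OR C) AND C
= C
This depends on C, so it is not a constant.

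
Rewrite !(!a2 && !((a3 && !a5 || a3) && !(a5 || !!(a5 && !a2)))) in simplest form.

a2 || a3 && !a5

!(!a2 && !((a3 && !a5 || a3) && !(a5 || !!(a5 && !a2))))
= !(!a2 && !((a3 && !a5 || a3) && !(a5 || a5 && !a2)))
= !(!a2 && !(a3 && !(a5 || a5 && !a2)))
= !(!a2 && !(a3 && !a5))
= a2 || a3 && !a5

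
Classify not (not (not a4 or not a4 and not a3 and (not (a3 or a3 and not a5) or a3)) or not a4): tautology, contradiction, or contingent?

not (not (not a4 or not a4 and not a3 and (not (a3 or a3 and not a5) or a3)) or not a4)
= not (not (not a4 or not a4 and not a3 and (not a3 or a3)) or not a4)   (absorption)
= not (not (not a4 or not a4 and not a3) or not a4)   (complement / identity)
= (not a4 or not a4 and not a3) and a4   (De Morgan)
= not a4 and a4   (absorption)
= False   (complement)

contradiction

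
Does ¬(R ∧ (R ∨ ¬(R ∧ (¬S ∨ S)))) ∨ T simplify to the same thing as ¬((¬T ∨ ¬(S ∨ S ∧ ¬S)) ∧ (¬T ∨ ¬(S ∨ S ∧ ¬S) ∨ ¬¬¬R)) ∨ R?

E1: ¬(R ∧ (R ∨ ¬(R ∧ (¬S ∨ S)))) ∨ T
    = ¬(R ∧ (R ∨ ¬R)) ∨ T   [complement / identity]
    = ¬R ∨ T   [complement / identity]
E2: ¬((¬T ∨ ¬(S ∨ S ∧ ¬S)) ∧ (¬T ∨ ¬(S ∨ S ∧ ¬S) ∨ ¬¬¬R)) ∨ R
    = ¬((¬T ∨ ¬(S ∨ S ∧ ¬S)) ∧ (¬T ∨ ¬(S ∨ S ∧ ¬S) ∨ ¬R)) ∨ R   [double negation]
    = ¬(¬T ∨ ¬(S ∨ S ∧ ¬S)) ∨ R   [absorption]
    = ¬(¬T ∨ ¬S) ∨ R   [complement / identity]
    = T ∧ S ∨ R   [De Morgan]
These differ: at R=0, S=0, T=0, E1 = 1 but E2 = 0.

No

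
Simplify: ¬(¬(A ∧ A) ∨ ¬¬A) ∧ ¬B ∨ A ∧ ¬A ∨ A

A

¬(¬(A ∧ A) ∨ ¬¬A) ∧ ¬B ∨ A ∧ ¬A ∨ A
= A ∧ A ∧ ¬A ∧ ¬B ∨ A ∧ ¬A ∨ A
= A ∧ ¬A ∧ ¬B ∨ A ∧ ¬A ∨ A
= A ∧ ¬A ∨ A
= A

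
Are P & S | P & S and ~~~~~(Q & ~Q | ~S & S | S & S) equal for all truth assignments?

No

E1: P & S | P & S
    = (S | S) & P
    = S & P
E2: ~~~~~(Q & ~Q | ~S & S | S & S)
    = ~~~(Q & ~Q | ~S & S | S & S)
    = ~~~(~S & S | S & S)
    = ~~~S
    = ~S
These differ: at P=1, Q=0, S=0, E1 = 0 but E2 = 1.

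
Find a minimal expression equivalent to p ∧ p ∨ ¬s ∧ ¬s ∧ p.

p

p ∧ p ∨ ¬s ∧ ¬s ∧ p
= p ∧ p ∨ ¬s ∧ p
= p ∧ (p ∨ ¬s)
= p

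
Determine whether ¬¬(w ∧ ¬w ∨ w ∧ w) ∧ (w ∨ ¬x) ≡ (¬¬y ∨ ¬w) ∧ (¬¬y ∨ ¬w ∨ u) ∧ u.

No

E1: ¬¬(w ∧ ¬w ∨ w ∧ w) ∧ (w ∨ ¬x)
    = (w ∧ ¬w ∨ w ∧ w) ∧ (w ∨ ¬x)   (double negation)
    = w ∧ (w ∨ ¬x)   (distribution)
    = w   (absorption)
E2: (¬¬y ∨ ¬w) ∧ (¬¬y ∨ ¬w ∨ u) ∧ u
    = (¬¬y ∨ ¬w) ∧ u   (absorption)
    = (y ∨ ¬w) ∧ u   (double negation)
These differ: at u=1, w=0, x=0, y=0, E1 = 0 but E2 = 1.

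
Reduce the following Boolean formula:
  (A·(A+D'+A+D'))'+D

A'+D

(A·(A+D'+A+D'))'+D
= (A·(A+D'))'+D   (idempotence)
= A'+D   (absorption)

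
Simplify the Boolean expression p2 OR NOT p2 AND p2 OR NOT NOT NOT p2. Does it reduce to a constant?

TRUE

p2 OR NOT p2 AND p2 OR NOT NOT NOT p2
= p2 OR NOT p2 AND p2 OR NOT p2
= p2 OR NOT p2
= TRUE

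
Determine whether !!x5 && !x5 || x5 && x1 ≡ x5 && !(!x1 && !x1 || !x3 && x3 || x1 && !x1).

E1: !!x5 && !x5 || x5 && x1
    = x5 && !x5 || x5 && x1   [double negation]
    = x5 && x1   [complement / identity]
E2: x5 && !(!x1 && !x1 || !x3 && x3 || x1 && !x1)
    = x5 && !(!x1 && !x1 || x1 && !x1)   [complement / identity]
    = x5 && !!x1   [distribution]
    = x5 && x1   [double negation]
Both reduce to x5 && x1, so they are equivalent.

Yes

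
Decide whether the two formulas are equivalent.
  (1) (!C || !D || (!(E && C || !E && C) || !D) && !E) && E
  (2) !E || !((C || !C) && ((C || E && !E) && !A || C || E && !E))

E1: (!C || !D || (!(E && C || !E && C) || !D) && !E) && E
    = (!C || !D || (!C || !D) && !E) && E
    = (!C || !D) && E
E2: !E || !((C || !C) && ((C || E && !E) && !A || C || E && !E))
    = !E || !((C || E && !E) && !A || C || E && !E)
    = !E || !(C || E && !E)
    = !E || !C
These differ: at A=1, C=1, D=0, E=0, E1 = 0 but E2 = 1.

No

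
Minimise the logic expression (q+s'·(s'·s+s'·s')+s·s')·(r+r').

q+s'

(q+s'·(s'·s+s'·s')+s·s')·(r+r')
= q+s'·(s'·s+s'·s')+s·s'   [complement / identity]
= q+s'·s'+s·s'   [distribution]
= q+s'   [distribution]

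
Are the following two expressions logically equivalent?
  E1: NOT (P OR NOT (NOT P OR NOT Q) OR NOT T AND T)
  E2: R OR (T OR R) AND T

No

E1: NOT (P OR NOT (NOT P OR NOT Q) OR NOT T AND T)
    = NOT (P OR P AND Q OR NOT T AND T)   [De Morgan]
    = NOT (P OR P AND Q)   [complement / identity]
    = NOT P   [absorption]
E2: R OR (T OR R) AND T
    = R OR T   [absorption]
These differ: at P=1, Q=1, R=1, T=0, E1 = 0 but E2 = 1.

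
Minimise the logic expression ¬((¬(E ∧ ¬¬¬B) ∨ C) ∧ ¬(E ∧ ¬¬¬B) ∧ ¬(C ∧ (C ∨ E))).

E ∧ ¬B ∨ C

¬((¬(E ∧ ¬¬¬B) ∨ C) ∧ ¬(E ∧ ¬¬¬B) ∧ ¬(C ∧ (C ∨ E)))
= ¬(¬(E ∧ ¬¬¬B) ∧ ¬(C ∧ (C ∨ E)))   — absorption
= ¬(¬(E ∧ ¬B) ∧ ¬(C ∧ (C ∨ E)))   — double negation
= ¬(¬(E ∧ ¬B) ∧ ¬C)   — absorption
= E ∧ ¬B ∨ C   — De Morgan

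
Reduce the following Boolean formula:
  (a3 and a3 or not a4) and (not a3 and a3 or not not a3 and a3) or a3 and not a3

(a3 and a3 or not a4) and (not a3 and a3 or not not a3 and a3) or a3 and not a3
= (a3 and a3 or not a4) and not not a3 and a3 or a3 and not a3   — complement / identity
= (a3 and a3 or not a4) and a3 and a3 or a3 and not a3   — double negation
= a3 and a3 or a3 and not a3   — absorption
= a3   — distribution

a3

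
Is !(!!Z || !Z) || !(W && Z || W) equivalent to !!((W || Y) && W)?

No

E1: !(!!Z || !Z) || !(W && Z || W)
    = !(!!Z || !Z) || !W   — absorption
    = !Z && Z || !W   — De Morgan
    = !W   — complement / identity
E2: !!((W || Y) && W)
    = !!W   — absorption
    = W   — double negation
These differ: at W=0, Y=0, Z=1, E1 = 1 but E2 = 0.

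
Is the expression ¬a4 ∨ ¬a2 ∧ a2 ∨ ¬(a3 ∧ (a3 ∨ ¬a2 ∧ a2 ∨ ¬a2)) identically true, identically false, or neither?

¬a4 ∨ ¬a2 ∧ a2 ∨ ¬(a3 ∧ (a3 ∨ ¬a2 ∧ a2 ∨ ¬a2))
= ¬a4 ∨ ¬(a3 ∧ (a3 ∨ ¬a2 ∧ a2 ∨ ¬a2))   (complement / identity)
= ¬a4 ∨ ¬(a3 ∧ (a3 ∨ ¬a2))   (complement / identity)
= ¬a4 ∨ ¬a3   (absorption)
This depends on a3, a4, so it is not a constant.

neither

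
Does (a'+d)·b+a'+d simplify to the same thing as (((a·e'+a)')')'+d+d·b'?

Yes

E1: (a'+d)·b+a'+d
    = a'+d   (absorption)
E2: (((a·e'+a)')')'+d+d·b'
    = (a·e'+a)'+d+d·b'   (double negation)
    = a'+d+d·b'   (absorption)
    = a'+d   (absorption)
Both reduce to a'+d, so they are equivalent.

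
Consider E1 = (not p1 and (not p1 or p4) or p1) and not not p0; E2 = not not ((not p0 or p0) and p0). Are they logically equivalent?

Yes

E1: (not p1 and (not p1 or p4) or p1) and not not p0
    = (not p1 and (not p1 or p4) or p1) and p0   (double negation)
    = (not p1 or p1) and p0   (absorption)
    = p0   (complement / identity)
E2: not not ((not p0 or p0) and p0)
    = not not p0   (complement / identity)
    = p0   (double negation)
Both reduce to p0, so they are equivalent.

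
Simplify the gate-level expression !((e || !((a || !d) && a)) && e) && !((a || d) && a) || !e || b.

!((e || !((a || !d) && a)) && e) && !((a || d) && a) || !e || b
= !((e || !a) && e) && !((a || d) && a) || !e || b
= !((e || !a) && e) && !a || !e || b
= !e && !a || !e || b
= !e || b

!e || b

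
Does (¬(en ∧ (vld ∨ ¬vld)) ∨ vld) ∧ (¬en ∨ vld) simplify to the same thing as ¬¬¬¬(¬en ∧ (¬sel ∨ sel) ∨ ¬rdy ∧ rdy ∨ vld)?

E1: (¬(en ∧ (vld ∨ ¬vld)) ∨ vld) ∧ (¬en ∨ vld)
    = (¬en ∨ vld) ∧ (¬en ∨ vld)
    = ¬en ∨ vld
E2: ¬¬¬¬(¬en ∧ (¬sel ∨ sel) ∨ ¬rdy ∧ rdy ∨ vld)
    = ¬¬¬¬(¬en ∧ (¬sel ∨ sel) ∨ vld)
    = ¬¬(¬en ∧ (¬sel ∨ sel) ∨ vld)
    = ¬¬(¬en ∨ vld)
    = ¬en ∨ vld
Both reduce to ¬en ∨ vld, so they are equivalent.

Yes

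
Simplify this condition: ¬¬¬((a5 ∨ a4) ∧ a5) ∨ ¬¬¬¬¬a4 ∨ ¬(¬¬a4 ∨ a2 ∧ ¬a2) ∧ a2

¬a5 ∨ ¬a4

¬¬¬((a5 ∨ a4) ∧ a5) ∨ ¬¬¬¬¬a4 ∨ ¬(¬¬a4 ∨ a2 ∧ ¬a2) ∧ a2
= ¬¬¬((a5 ∨ a4) ∧ a5) ∨ ¬¬¬a4 ∨ ¬(¬¬a4 ∨ a2 ∧ ¬a2) ∧ a2
= ¬((a5 ∨ a4) ∧ a5) ∨ ¬¬¬a4 ∨ ¬(¬¬a4 ∨ a2 ∧ ¬a2) ∧ a2
= ¬((a5 ∨ a4) ∧ a5) ∨ ¬¬¬a4 ∨ ¬¬¬a4 ∧ a2
= ¬((a5 ∨ a4) ∧ a5) ∨ ¬¬¬a4
= ¬((a5 ∨ a4) ∧ a5) ∨ ¬a4
= ¬a5 ∨ ¬a4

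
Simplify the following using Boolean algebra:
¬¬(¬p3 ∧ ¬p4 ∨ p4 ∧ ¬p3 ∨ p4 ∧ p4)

¬¬(¬p3 ∧ ¬p4 ∨ p4 ∧ ¬p3 ∨ p4 ∧ p4)
= ¬p3 ∧ ¬p4 ∨ p4 ∧ ¬p3 ∨ p4 ∧ p4   (double negation)
= ¬p3 ∨ p4 ∧ p4   (distribution)
= ¬p3 ∨ p4   (idempotence)

¬p3 ∨ p4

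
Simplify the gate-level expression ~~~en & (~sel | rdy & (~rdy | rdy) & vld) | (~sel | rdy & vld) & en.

~sel | rdy & vld

~~~en & (~sel | rdy & (~rdy | rdy) & vld) | (~sel | rdy & vld) & en
= ~en & (~sel | rdy & (~rdy | rdy) & vld) | (~sel | rdy & vld) & en   [double negation]
= ~en & (~sel | rdy & vld) | (~sel | rdy & vld) & en   [complement / identity]
= ~sel | rdy & vld   [distribution]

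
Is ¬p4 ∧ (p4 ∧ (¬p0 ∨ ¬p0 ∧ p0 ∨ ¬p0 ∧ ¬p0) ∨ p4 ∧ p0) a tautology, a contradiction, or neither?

¬p4 ∧ (p4 ∧ (¬p0 ∨ ¬p0 ∧ p0 ∨ ¬p0 ∧ ¬p0) ∨ p4 ∧ p0)
= ¬p4 ∧ (p4 ∧ (¬p0 ∨ ¬p0) ∨ p4 ∧ p0)   — distribution
= ¬p4 ∧ (p4 ∧ ¬p0 ∨ p4 ∧ p0)   — idempotence
= ¬p4 ∧ p4   — distribution
= False   — complement

contradiction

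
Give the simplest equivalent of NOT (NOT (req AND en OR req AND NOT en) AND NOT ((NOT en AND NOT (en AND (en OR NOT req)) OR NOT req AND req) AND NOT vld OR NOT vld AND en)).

NOT (NOT (req AND en OR req AND NOT en) AND NOT ((NOT en AND NOT (en AND (en OR NOT req)) OR NOT req AND req) AND NOT vld OR NOT vld AND en))
= NOT (NOT (req AND en OR req AND NOT en) AND NOT ((NOT en AND NOT en OR NOT req AND req) AND NOT vld OR NOT vld AND en))   (absorption)
= req AND en OR req AND NOT en OR (NOT en AND NOT en OR NOT req AND req) AND NOT vld OR NOT vld AND en   (De Morgan)
= req AND en OR req AND NOT en OR NOT en AND NOT en AND NOT vld OR NOT vld AND en   (complement / identity)
= req OR NOT en AND NOT en AND NOT vld OR NOT vld AND en   (distribution)
= req OR NOT en AND NOT vld OR NOT vld AND en   (idempotence)
= req OR NOT vld   (distribution)

req OR NOT vld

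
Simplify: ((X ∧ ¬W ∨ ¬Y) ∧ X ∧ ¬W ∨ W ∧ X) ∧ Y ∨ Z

((X ∧ ¬W ∨ ¬Y) ∧ X ∧ ¬W ∨ W ∧ X) ∧ Y ∨ Z
= (X ∧ ¬W ∨ W ∧ X) ∧ Y ∨ Z   (absorption)
= (¬W ∨ W) ∧ X ∧ Y ∨ Z   (distribution)
= X ∧ Y ∨ Z   (complement / identity)

X ∧ Y ∨ Z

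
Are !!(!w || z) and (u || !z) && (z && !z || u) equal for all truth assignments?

No

E1: !!(!w || z)
    = !w || z   — double negation
E2: (u || !z) && (z && !z || u)
    = (u || !z) && u   — complement / identity
    = u   — absorption
These differ: at u=0, w=1, z=1, E1 = 1 but E2 = 0.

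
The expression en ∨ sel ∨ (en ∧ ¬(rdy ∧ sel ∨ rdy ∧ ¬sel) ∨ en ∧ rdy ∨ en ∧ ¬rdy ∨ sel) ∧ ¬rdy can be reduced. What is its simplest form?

en ∨ sel ∨ (en ∧ ¬(rdy ∧ sel ∨ rdy ∧ ¬sel) ∨ en ∧ rdy ∨ en ∧ ¬rdy ∨ sel) ∧ ¬rdy
= en ∨ sel ∨ (en ∧ ¬(rdy ∧ sel ∨ rdy ∧ ¬sel) ∨ en ∨ sel) ∧ ¬rdy
= en ∨ sel ∨ (en ∧ ¬rdy ∨ en ∨ sel) ∧ ¬rdy
= en ∨ sel ∨ (en ∨ sel) ∧ ¬rdy
= en ∨ sel

en ∨ sel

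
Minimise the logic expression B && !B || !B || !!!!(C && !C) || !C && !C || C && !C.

B && !B || !B || !!!!(C && !C) || !C && !C || C && !C
= B && !B || !B || !!(C && !C) || !C && !C || C && !C   — double negation
= !B || !!(C && !C) || !C && !C || C && !C   — complement / identity
= !B || C && !C || !C && !C || C && !C   — double negation
= !B || C && !C || !C   — distribution
= !B || !C   — complement / identity

!B || !C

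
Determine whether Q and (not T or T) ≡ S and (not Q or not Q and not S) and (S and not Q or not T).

No

E1: Q and (not T or T)
    = Q   [complement / identity]
E2: S and (not Q or not Q and not S) and (S and not Q or not T)
    = S and not Q and (S and not Q or not T)   [absorption]
    = S and not Q   [absorption]
These differ: at Q=0, S=1, T=0, E1 = 0 but E2 = 1.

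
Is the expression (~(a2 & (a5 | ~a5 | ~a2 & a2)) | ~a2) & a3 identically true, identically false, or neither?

(~(a2 & (a5 | ~a5 | ~a2 & a2)) | ~a2) & a3
= (~(a2 & (a5 | ~a5)) | ~a2) & a3   — complement / identity
= (~a2 | ~a2) & a3   — complement / identity
= ~a2 & a3   — idempotence
This depends on a2, a3, so it is not a constant.

neither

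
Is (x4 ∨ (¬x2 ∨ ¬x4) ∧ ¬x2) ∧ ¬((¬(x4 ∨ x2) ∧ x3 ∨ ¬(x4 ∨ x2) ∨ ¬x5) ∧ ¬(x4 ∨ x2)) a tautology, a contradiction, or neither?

(x4 ∨ (¬x2 ∨ ¬x4) ∧ ¬x2) ∧ ¬((¬(x4 ∨ x2) ∧ x3 ∨ ¬(x4 ∨ x2) ∨ ¬x5) ∧ ¬(x4 ∨ x2))
= (x4 ∨ (¬x2 ∨ ¬x4) ∧ ¬x2) ∧ ¬((¬(x4 ∨ x2) ∨ ¬x5) ∧ ¬(x4 ∨ x2))   — absorption
= (x4 ∨ (¬x2 ∨ ¬x4) ∧ ¬x2) ∧ ¬¬(x4 ∨ x2)   — absorption
= (x4 ∨ ¬x2) ∧ ¬¬(x4 ∨ x2)   — absorption
= (x4 ∨ ¬x2) ∧ (x4 ∨ x2)   — double negation
= x4 ∨ ¬x2 ∧ x2   — distribution
= x4   — complement / identity
This depends on x4, so it is not a constant.

neither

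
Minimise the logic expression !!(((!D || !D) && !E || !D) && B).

!!(((!D || !D) && !E || !D) && B)
= !!((!D && !E || !D) && B)
= (!D && !E || !D) && B
= !D && B

!D && B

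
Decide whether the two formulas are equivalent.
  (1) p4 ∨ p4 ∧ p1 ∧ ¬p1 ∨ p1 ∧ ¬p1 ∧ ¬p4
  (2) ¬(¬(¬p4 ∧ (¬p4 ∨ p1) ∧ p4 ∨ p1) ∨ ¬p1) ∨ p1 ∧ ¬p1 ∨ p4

No

E1: p4 ∨ p4 ∧ p1 ∧ ¬p1 ∨ p1 ∧ ¬p1 ∧ ¬p4
    = p4 ∨ p1 ∧ ¬p1
    = p4
E2: ¬(¬(¬p4 ∧ (¬p4 ∨ p1) ∧ p4 ∨ p1) ∨ ¬p1) ∨ p1 ∧ ¬p1 ∨ p4
    = ¬(¬(¬p4 ∧ p4 ∨ p1) ∨ ¬p1) ∨ p1 ∧ ¬p1 ∨ p4
    = ¬(¬p1 ∨ ¬p1) ∨ p1 ∧ ¬p1 ∨ p4
    = p1 ∧ p1 ∨ p1 ∧ ¬p1 ∨ p4
    = p1 ∨ p4
These differ: at p1=1, p4=0, E1 = 0 but E2 = 1.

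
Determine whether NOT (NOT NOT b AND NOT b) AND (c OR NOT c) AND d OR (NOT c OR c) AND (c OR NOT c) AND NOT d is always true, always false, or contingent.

NOT (NOT NOT b AND NOT b) AND (c OR NOT c) AND d OR (NOT c OR c) AND (c OR NOT c) AND NOT d
= (NOT b OR b) AND (c OR NOT c) AND d OR (NOT c OR c) AND (c OR NOT c) AND NOT d   [De Morgan]
= (NOT b OR b) AND (c OR NOT c) AND d OR (c OR NOT c) AND NOT d   [complement / identity]
= (c OR NOT c) AND d OR (c OR NOT c) AND NOT d   [complement / identity]
= c OR NOT c   [distribution]
= TRUE   [complement]

always true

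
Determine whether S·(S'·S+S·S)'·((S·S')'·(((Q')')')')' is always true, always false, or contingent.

S·(S'·S+S·S)'·((S·S')'·(((Q')')')')'
= S·S'·((S·S')'·(((Q')')')')'   (distribution)
= S·S'·((S·S')'·(Q')')'   (double negation)
= S·S'·(S·S'+Q')   (De Morgan)
= S·S'   (absorption)
= 0   (complement)

always false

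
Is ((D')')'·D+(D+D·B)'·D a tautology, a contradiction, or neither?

((D')')'·D+(D+D·B)'·D
= ((D')')'·D+D'·D   (absorption)
= D'·D+D'·D   (double negation)
= D'·D   (idempotence)
= 0   (complement)

contradiction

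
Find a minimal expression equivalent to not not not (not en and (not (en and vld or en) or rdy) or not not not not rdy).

not not not (not en and (not (en and vld or en) or rdy) or not not not not rdy)
= not not not (not en and (not en or rdy) or not not not not rdy)   — absorption
= not not not (not en or not not not not rdy)   — absorption
= not not (en and not not not rdy)   — De Morgan
= en and not not not rdy   — double negation
= en and not rdy   — double negation

en and not rdy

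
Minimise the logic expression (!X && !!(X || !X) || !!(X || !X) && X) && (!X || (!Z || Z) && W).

!X || W

(!X && !!(X || !X) || !!(X || !X) && X) && (!X || (!Z || Z) && W)
= !!(X || !X) && (!X || (!Z || Z) && W)
= !!(X || !X) && (!X || W)
= (X || !X) && (!X || W)
= !X || W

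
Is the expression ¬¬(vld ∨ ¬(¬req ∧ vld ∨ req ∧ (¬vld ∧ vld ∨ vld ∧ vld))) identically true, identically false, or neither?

¬¬(vld ∨ ¬(¬req ∧ vld ∨ req ∧ (¬vld ∧ vld ∨ vld ∧ vld)))
= ¬¬(vld ∨ ¬(¬req ∧ vld ∨ req ∧ vld))   — distribution
= ¬¬(vld ∨ ¬vld)   — distribution
= vld ∨ ¬vld   — double negation
= True   — complement

identically true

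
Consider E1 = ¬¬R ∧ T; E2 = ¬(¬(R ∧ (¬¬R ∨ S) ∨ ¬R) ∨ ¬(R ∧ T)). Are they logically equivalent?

Yes

E1: ¬¬R ∧ T
    = R ∧ T   [double negation]
E2: ¬(¬(R ∧ (¬¬R ∨ S) ∨ ¬R) ∨ ¬(R ∧ T))
    = (R ∧ (¬¬R ∨ S) ∨ ¬R) ∧ R ∧ T   [De Morgan]
    = (R ∧ (R ∨ S) ∨ ¬R) ∧ R ∧ T   [double negation]
    = (R ∨ ¬R) ∧ R ∧ T   [absorption]
    = R ∧ T   [complement / identity]
Both reduce to R ∧ T, so they are equivalent.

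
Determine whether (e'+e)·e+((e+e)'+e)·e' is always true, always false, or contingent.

(e'+e)·e+((e+e)'+e)·e'
= (e'+e)·e+(e'+e)·e'   (idempotence)
= e'+e   (distribution)
= 1   (complement)

always true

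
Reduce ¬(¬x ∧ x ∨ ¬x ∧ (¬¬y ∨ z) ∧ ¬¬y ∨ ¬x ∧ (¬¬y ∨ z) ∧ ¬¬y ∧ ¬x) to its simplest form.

¬(¬x ∧ x ∨ ¬x ∧ (¬¬y ∨ z) ∧ ¬¬y ∨ ¬x ∧ (¬¬y ∨ z) ∧ ¬¬y ∧ ¬x)
= ¬(¬x ∧ x ∨ ¬x ∧ (¬¬y ∨ z) ∧ ¬¬y)   [absorption]
= ¬(¬x ∧ x ∨ ¬x ∧ ¬¬y)   [absorption]
= ¬(¬x ∧ ¬¬y)   [complement / identity]
= x ∨ ¬y   [De Morgan]

x ∨ ¬y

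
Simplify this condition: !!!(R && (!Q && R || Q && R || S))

!R

!!!(R && (!Q && R || Q && R || S))
= !!!(R && (R || S))   [distribution]
= !(R && (R || S))   [double negation]
= !R   [absorption]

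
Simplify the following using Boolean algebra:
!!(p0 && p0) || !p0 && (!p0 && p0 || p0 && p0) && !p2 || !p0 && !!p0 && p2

!!(p0 && p0) || !p0 && (!p0 && p0 || p0 && p0) && !p2 || !p0 && !!p0 && p2
= !!(p0 && p0) || !p0 && (!p0 && p0 || p0 && p0) && !p2 || !p0 && p0 && p2   (double negation)
= !!(p0 && p0) || !p0 && p0 && !p2 || !p0 && p0 && p2   (distribution)
= !!(p0 && p0) || !p0 && p0   (distribution)
= p0 && p0 || !p0 && p0   (double negation)
= p0   (distribution)

p0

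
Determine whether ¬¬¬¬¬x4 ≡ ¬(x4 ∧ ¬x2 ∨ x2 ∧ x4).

E1: ¬¬¬¬¬x4
    = ¬¬¬x4   [double negation]
    = ¬x4   [double negation]
E2: ¬(x4 ∧ ¬x2 ∨ x2 ∧ x4)
    = ¬x4   [distribution]
Both reduce to ¬x4, so they are equivalent.

Yes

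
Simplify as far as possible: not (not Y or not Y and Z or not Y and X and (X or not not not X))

Y

not (not Y or not Y and Z or not Y and X and (X or not not not X))
= not (not Y or not Y and Z or not Y and X and (X or not X))
= not (not Y or not Y and Z or not Y and X)
= not (not Y or not Y and X)
= not not Y
= Y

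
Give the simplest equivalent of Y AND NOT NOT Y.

Y AND NOT NOT Y
= Y AND Y   [double negation]
= Y   [idempotence]

Y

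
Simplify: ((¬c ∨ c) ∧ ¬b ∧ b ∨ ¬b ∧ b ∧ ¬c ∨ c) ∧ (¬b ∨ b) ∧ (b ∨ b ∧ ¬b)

c ∧ b

((¬c ∨ c) ∧ ¬b ∧ b ∨ ¬b ∧ b ∧ ¬c ∨ c) ∧ (¬b ∨ b) ∧ (b ∨ b ∧ ¬b)
= (¬b ∧ b ∨ ¬b ∧ b ∧ ¬c ∨ c) ∧ (¬b ∨ b) ∧ (b ∨ b ∧ ¬b)
= (¬b ∧ b ∨ ¬b ∧ b ∧ ¬c ∨ c) ∧ (¬b ∨ b) ∧ b
= (¬b ∧ b ∨ ¬b ∧ b ∧ ¬c ∨ c) ∧ b
= (¬b ∧ b ∨ c) ∧ b
= c ∧ b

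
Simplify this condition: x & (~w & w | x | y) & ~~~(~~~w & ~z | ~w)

x & w

x & (~w & w | x | y) & ~~~(~~~w & ~z | ~w)
= x & (~w & w | x | y) & ~(~~~w & ~z | ~w)   — double negation
= x & (x | y) & ~(~~~w & ~z | ~w)   — complement / identity
= x & (x | y) & ~(~w & ~z | ~w)   — double negation
= x & (x | y) & ~~w   — absorption
= x & (x | y) & w   — double negation
= x & w   — absorption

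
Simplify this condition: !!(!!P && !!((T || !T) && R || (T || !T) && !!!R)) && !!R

P && R

!!(!!P && !!((T || !T) && R || (T || !T) && !!!R)) && !!R
= !!(!!P && !!((T || !T) && R || (T || !T) && !!!R)) && R   — double negation
= !(!P || !((T || !T) && R || (T || !T) && !!!R)) && R   — De Morgan
= !(!P || !((T || !T) && R || (T || !T) && !R)) && R   — double negation
= !(!P || !(T || !T)) && R   — distribution
= P && (T || !T) && R   — De Morgan
= P && R   — complement / identity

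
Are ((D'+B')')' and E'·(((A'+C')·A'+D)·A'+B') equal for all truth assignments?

E1: ((D'+B')')'
    = D'+B'   (double negation)
E2: E'·(((A'+C')·A'+D)·A'+B')
    = E'·((A'+D)·A'+B')   (absorption)
    = E'·(A'+B')   (absorption)
These differ: at A=1, B=1, C=1, D=0, E=1, E1 = 1 but E2 = 0.

No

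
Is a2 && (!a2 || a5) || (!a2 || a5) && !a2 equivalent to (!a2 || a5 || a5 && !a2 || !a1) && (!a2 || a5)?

Yes

E1: a2 && (!a2 || a5) || (!a2 || a5) && !a2
    = !a2 || a5   (distribution)
E2: (!a2 || a5 || a5 && !a2 || !a1) && (!a2 || a5)
    = (!a2 || a5 || !a1) && (!a2 || a5)   (absorption)
    = !a2 || a5   (absorption)
Both reduce to !a2 || a5, so they are equivalent.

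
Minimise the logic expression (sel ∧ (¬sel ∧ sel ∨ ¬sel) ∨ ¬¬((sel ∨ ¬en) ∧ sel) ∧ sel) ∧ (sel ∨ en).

sel

(sel ∧ (¬sel ∧ sel ∨ ¬sel) ∨ ¬¬((sel ∨ ¬en) ∧ sel) ∧ sel) ∧ (sel ∨ en)
= (sel ∧ (¬sel ∧ sel ∨ ¬sel) ∨ (sel ∨ ¬en) ∧ sel ∧ sel) ∧ (sel ∨ en)   (double negation)
= (sel ∧ ¬sel ∨ (sel ∨ ¬en) ∧ sel ∧ sel) ∧ (sel ∨ en)   (complement / identity)
= (sel ∧ ¬sel ∨ sel ∧ sel) ∧ (sel ∨ en)   (absorption)
= sel ∧ (sel ∨ en)   (distribution)
= sel   (absorption)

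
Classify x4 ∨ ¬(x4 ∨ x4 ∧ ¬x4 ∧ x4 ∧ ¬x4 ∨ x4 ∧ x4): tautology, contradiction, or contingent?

tautology

x4 ∨ ¬(x4 ∨ x4 ∧ ¬x4 ∧ x4 ∧ ¬x4 ∨ x4 ∧ x4)
= x4 ∨ ¬(x4 ∨ x4 ∧ ¬x4 ∨ x4 ∧ x4)   — idempotence
= x4 ∨ ¬(x4 ∨ x4)   — distribution
= x4 ∨ ¬x4   — idempotence
= True   — complement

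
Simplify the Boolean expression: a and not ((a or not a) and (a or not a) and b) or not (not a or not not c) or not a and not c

a and not ((a or not a) and (a or not a) and b) or not (not a or not not c) or not a and not c
= a and not ((a or not a) and b) or not (not a or not not c) or not a and not c   — complement / identity
= a and not ((a or not a) and b) or a and not c or not a and not c   — De Morgan
= a and not ((a or not a) and b) or not c   — distribution
= a and not b or not c   — complement / identity

a and not b or not c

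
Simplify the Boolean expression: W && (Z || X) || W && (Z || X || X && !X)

W && (Z || X) || W && (Z || X || X && !X)
= W && (Z || X) || W && (Z || X)   [complement / identity]
= W && (Z || X)   [idempotence]

W && (Z || X)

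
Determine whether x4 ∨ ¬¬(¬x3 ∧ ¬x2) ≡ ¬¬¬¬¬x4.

E1: x4 ∨ ¬¬(¬x3 ∧ ¬x2)
    = x4 ∨ ¬x3 ∧ ¬x2   — double negation
E2: ¬¬¬¬¬x4
    = ¬¬¬x4   — double negation
    = ¬x4   — double negation
These differ: at x2=0, x3=0, x4=1, E1 = 1 but E2 = 0.

No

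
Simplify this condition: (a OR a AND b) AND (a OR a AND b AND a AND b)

(a OR a AND b) AND (a OR a AND b AND a AND b)
= (a OR a AND b) AND (a OR a AND b)   [idempotence]
= a OR a AND b   [idempotence]
= a   [absorption]

a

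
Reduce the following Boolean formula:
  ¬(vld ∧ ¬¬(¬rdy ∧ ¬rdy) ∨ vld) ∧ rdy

¬(vld ∧ ¬¬(¬rdy ∧ ¬rdy) ∨ vld) ∧ rdy
= ¬(vld ∧ ¬¬¬rdy ∨ vld) ∧ rdy   — idempotence
= ¬(vld ∧ ¬rdy ∨ vld) ∧ rdy   — double negation
= ¬vld ∧ rdy   — absorption

¬vld ∧ rdy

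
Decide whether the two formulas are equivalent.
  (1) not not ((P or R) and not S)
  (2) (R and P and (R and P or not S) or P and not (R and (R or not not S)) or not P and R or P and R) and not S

Yes

E1: not not ((P or R) and not S)
    = (P or R) and not S
E2: (R and P and (R and P or not S) or P and not (R and (R or not not S)) or not P and R or P and R) and not S
    = (R and P and (R and P or not S) or P and not (R and (R or S)) or not P and R or P and R) and not S
    = (R and P and (R and P or not S) or P and not (R and (R or S)) or R) and not S
    = (R and P and (R and P or not S) or P and not R or R) and not S
    = (R and P or P and not R or R) and not S
    = (P or R) and not S
Both reduce to (P or R) and not S, so they are equivalent.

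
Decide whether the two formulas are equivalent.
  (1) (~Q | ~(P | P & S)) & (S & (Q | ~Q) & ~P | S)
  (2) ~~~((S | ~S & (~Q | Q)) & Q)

E1: (~Q | ~(P | P & S)) & (S & (Q | ~Q) & ~P | S)
    = (~Q | ~(P | P & S)) & (S & ~P | S)
    = (~Q | ~P) & (S & ~P | S)
    = (~Q | ~P) & S
E2: ~~~((S | ~S & (~Q | Q)) & Q)
    = ~~~((S | ~S) & Q)
    = ~((S | ~S) & Q)
    = ~Q
These differ: at P=1, Q=0, S=0, E1 = 0 but E2 = 1.

No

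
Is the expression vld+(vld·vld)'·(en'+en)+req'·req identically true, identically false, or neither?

identically true

vld+(vld·vld)'·(en'+en)+req'·req
= vld+vld'·(en'+en)+req'·req   — idempotence
= vld+vld'+req'·req   — complement / identity
= vld+vld'   — complement / identity
= 1   — complement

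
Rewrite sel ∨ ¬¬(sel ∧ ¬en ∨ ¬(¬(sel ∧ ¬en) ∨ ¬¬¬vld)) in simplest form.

sel

sel ∨ ¬¬(sel ∧ ¬en ∨ ¬(¬(sel ∧ ¬en) ∨ ¬¬¬vld))
= sel ∨ ¬¬(sel ∧ ¬en ∨ ¬(¬(sel ∧ ¬en) ∨ ¬vld))   (double negation)
= sel ∨ ¬¬(sel ∧ ¬en ∨ sel ∧ ¬en ∧ vld)   (De Morgan)
= sel ∨ ¬¬(sel ∧ ¬en)   (absorption)
= sel ∨ sel ∧ ¬en   (double negation)
= sel   (absorption)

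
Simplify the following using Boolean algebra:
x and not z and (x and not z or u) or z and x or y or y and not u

x or y

x and not z and (x and not z or u) or z and x or y or y and not u
= x and not z and (x and not z or u) or z and x or y   (absorption)
= x and not z or z and x or y   (absorption)
= x or y   (distribution)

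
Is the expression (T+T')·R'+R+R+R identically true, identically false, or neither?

identically true

(T+T')·R'+R+R+R
= R'+R+R+R   [complement / identity]
= R'+R+R   [idempotence]
= R'+R   [idempotence]
= 1   [complement]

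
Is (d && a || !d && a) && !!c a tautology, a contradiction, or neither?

neither

(d && a || !d && a) && !!c
= a && !!c   (distribution)
= a && c   (double negation)
This depends on a, c, so it is not a constant.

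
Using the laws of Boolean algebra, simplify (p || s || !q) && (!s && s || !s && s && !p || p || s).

p || s

(p || s || !q) && (!s && s || !s && s && !p || p || s)
= (p || s || !q) && (!s && s || p || s)   — absorption
= (p || s || !q) && (p || s)   — complement / identity
= p || s   — absorption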